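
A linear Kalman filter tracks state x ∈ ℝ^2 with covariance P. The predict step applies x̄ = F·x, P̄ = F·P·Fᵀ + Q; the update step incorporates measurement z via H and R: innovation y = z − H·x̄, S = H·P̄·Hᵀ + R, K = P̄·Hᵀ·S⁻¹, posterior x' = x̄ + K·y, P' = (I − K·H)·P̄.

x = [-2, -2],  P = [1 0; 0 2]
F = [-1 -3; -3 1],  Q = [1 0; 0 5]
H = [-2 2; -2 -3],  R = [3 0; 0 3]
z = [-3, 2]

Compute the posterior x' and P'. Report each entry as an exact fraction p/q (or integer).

x' = [20686/32177, -30002/32177]
P' = [12309/32177 -1893/32177; -1893/32177 7608/32177]

x̄ = F·x = [8, 4]
P̄ = F·P·Fᵀ + Q = [20 -3; -3 16]
y = z − H·x̄ = [5, 30]
S = H·P̄·Hᵀ + R = [171 -22; -22 191]
K = P̄·Hᵀ·S⁻¹ = [-9468/32177 -6313/32177; 6334/32177 -6346/32177]
x' = x̄ + K·y = [20686/32177, -30002/32177]
P' = (I − K·H)·P̄ = [12309/32177 -1893/32177; -1893/32177 7608/32177]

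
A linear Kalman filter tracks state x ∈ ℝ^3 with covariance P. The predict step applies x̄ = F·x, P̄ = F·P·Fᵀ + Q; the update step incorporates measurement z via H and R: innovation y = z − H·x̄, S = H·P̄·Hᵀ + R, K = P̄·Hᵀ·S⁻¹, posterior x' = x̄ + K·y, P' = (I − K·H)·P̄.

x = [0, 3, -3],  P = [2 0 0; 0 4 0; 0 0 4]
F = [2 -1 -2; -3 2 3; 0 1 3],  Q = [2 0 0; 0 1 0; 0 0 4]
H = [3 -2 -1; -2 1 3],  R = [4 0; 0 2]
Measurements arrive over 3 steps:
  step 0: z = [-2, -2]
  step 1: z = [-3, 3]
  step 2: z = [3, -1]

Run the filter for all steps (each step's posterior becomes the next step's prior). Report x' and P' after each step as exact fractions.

step 0: x̄ = F·x = [3, -3, -6]
step 0: P̄ = F·P·Fᵀ + Q = [30 -44 -28; -44 71 44; -28 44 44]
step 0: y = z − H·x̄ = [-23, 25]
step 0: S = H·P̄·Hᵀ + R = [1474 -1378; -1378 1365]
step 0: K = P̄·Hᵀ·S⁻¹ = [851/4351 3378/56563; -1272/4351 -4635/56563; 956/4351 22160/56563]
step 0: x' = x̄ + K·y = [-310/56563, 94764/56563, -71222/56563]
step 0: P' = (I − K·H)·P̄ = [52976/56563 46264/56563 22148/56563; 46264/56563 106310/56563 -7684/56563; 22148/56563 -7684/56563 32100/56563]
step 1: x̄ = F·x = [3620/4351, -23208/56563, -6258/2977]
step 1: P̄ = F·P·Fᵀ + Q = [12828/4351 -6128/4351 -142/229; -6128/4351 201447/56563 4960/2977; -142/229 4960/2977 30282/2977]
step 1: y = z − H·x̄ = [-476187/56563, 643723/56563]
step 1: S = H·P̄·Hᵀ + R = [4651646/56563 -4732694/56563; -4732694/56563 7464835/56563]
step 1: K = P̄·Hᵀ·S⁻¹ = [24152549/108952649 7746192/108952649; -21653680/108952649 -4336299/108952649; 21742028/108952649 41376562/108952649]
step 1: x' = x̄ + K·y = [-24528689/108952649, 88242357/108952649, 58820884/108952649]
step 1: P' = (I − K·H)·P̄ = [95583386/108952649 72752146/108952649 44635670/108952649; 72752146/108952649 155556356/108952649 -6241554/108952649; 44635670/108952649 -6241554/108952649 59422006/108952649]
step 2: x̄ = F·x = [-254941503/108952649, 426533433/108952649, 264705009/108952649]
step 2: P̄ = F·P·Fᵀ + Q = [320423062/108952649 -152561124/108952649 -67562310/108952649; -152561124/108952649 374860141/108952649 169759312/108952649; -67562310/108952649 169759312/108952649 1088715682/108952649]
step 2: y = z − H·x̄ = [2209454331/108952649, -1839484115/108952649]
step 2: S = H·P̄·Hᵀ + R = [8822918996/108952649 -8937834162/108952649; -8937834162/108952649 14112446913/108952649]
step 2: K = P̄·Hᵀ·S⁻¹ = [7589250097/34134168108 3595827095/51201252162; -6735133541/34134168108 -2083596301/51201252162; 1701999559/8533542027 9711795484/25600626081]
step 2: x' = x̄ + K·y = [100674215651/102402504324, 61500720341/102402504324, 1775003444/25600626081]
step 2: P' = (I − K·H)·P̄ = [22038388249/25600626081 16473927955/25600626081 10399558546/25600626081; 16473927955/25600626081 35603458771/25600626081 -1579733054/25600626081; 10399558546/25600626081 -1579733054/25600626081 13934147038/25600626081]

step 0: x' = [-310/56563, 94764/56563, -71222/56563], P' = [52976/56563 46264/56563 22148/56563; 46264/56563 106310/56563 -7684/56563; 22148/56563 -7684/56563 32100/56563]
step 1: x' = [-24528689/108952649, 88242357/108952649, 58820884/108952649], P' = [95583386/108952649 72752146/108952649 44635670/108952649; 72752146/108952649 155556356/108952649 -6241554/108952649; 44635670/108952649 -6241554/108952649 59422006/108952649]
step 2: x' = [100674215651/102402504324, 61500720341/102402504324, 1775003444/25600626081], P' = [22038388249/25600626081 16473927955/25600626081 10399558546/25600626081; 16473927955/25600626081 35603458771/25600626081 -1579733054/25600626081; 10399558546/25600626081 -1579733054/25600626081 13934147038/25600626081]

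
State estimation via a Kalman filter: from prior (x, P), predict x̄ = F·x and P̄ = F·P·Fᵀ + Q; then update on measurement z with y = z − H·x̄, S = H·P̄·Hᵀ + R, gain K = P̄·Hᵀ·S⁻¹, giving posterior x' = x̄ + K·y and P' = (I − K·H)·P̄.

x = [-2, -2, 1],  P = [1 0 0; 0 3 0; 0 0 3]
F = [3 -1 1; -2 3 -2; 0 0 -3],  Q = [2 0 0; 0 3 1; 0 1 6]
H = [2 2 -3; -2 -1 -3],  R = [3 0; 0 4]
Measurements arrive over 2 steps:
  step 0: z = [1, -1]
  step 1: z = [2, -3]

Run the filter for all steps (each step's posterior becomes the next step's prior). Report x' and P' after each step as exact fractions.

step 0: x' = [-57061/23266, 84177/23266, 13393/23266], P' = [727235/46532 -965837/46532 -162587/46532; -965837/46532 1317539/46532 224261/46532; -162587/46532 224261/46532 47139/46532]
step 1: x' = [-1543455531/1644253597, 4634238445/1644253597, 143547744/234893371], P' = [77274030356/1644253597 -102581584367/1644253597 -2341924569/234893371; -102581584367/1644253597 137343624179/1644253597 3147808947/234893371; -2341924569/234893371 3147808947/234893371 549639149/234893371]

step 0: x̄ = F·x = [-3, -4, -3]
step 0: P̄ = F·P·Fᵀ + Q = [17 -21 -9; -21 46 19; -9 19 33]
step 0: y = z − H·x̄ = [6, -20]
step 0: S = H·P̄·Hᵀ + R = [264 206; 206 337]
step 0: K = P̄·Hᵀ·S⁻¹ = [3519/46532 -109/23266; 10207/46532 -7331/23266; -6023/46532 -5063/23266]
step 0: x' = x̄ + K·y = [-57061/23266, 84177/23266, 13393/23266]
step 0: P' = (I − K·H)·P̄ = [727235/46532 -965837/46532 -162587/46532; -965837/46532 1317539/46532 224261/46532; -162587/46532 224261/46532 47139/46532]
step 1: x̄ = F·x = [-241967/23266, 339867/23266, -40179/23266]
step 1: P̄ = F·P·Fᵀ + Q = [12373835/46532 -16612511/46532 1994649/46532; -16612511/46532 22693159/46532 -2664505/46532; 1994649/46532 -2664505/46532 703443/46532]
step 1: y = z − H·x̄ = [-269805/23266, -167201/11633]
step 1: S = H·P̄·Hᵀ + R = [21876743/46532 9558955/23266; 9558955/23266 5051082/11633]
step 1: K = P̄·Hᵀ·S⁻¹ = [-478230691/1644253597 -99502157/234893371; 1140030579/1644253597 61269881/234893371; -12382897/234893371 -28219314/234893371]
step 1: x' = x̄ + K·y = [-1543455531/1644253597, 4634238445/1644253597, 143547744/234893371]
step 1: P' = (I − K·H)·P̄ = [77274030356/1644253597 -102581584367/1644253597 -2341924569/234893371; -102581584367/1644253597 137343624179/1644253597 3147808947/234893371; -2341924569/234893371 3147808947/234893371 549639149/234893371]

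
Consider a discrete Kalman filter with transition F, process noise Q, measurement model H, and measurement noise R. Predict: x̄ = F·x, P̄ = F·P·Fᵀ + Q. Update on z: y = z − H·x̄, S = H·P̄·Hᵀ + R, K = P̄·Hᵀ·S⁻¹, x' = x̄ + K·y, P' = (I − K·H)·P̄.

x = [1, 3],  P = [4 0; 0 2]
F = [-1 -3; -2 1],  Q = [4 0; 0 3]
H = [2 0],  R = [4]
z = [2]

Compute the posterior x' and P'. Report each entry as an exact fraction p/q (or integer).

x̄ = F·x = [-10, 1]
P̄ = F·P·Fᵀ + Q = [26 2; 2 21]
y = z − H·x̄ = [22]
S = H·P̄·Hᵀ + R = [108]
K = P̄·Hᵀ·S⁻¹ = [13/27; 1/27]
x' = x̄ + K·y = [16/27, 49/27]
P' = (I − K·H)·P̄ = [26/27 2/27; 2/27 563/27]

x' = [16/27, 49/27]
P' = [26/27 2/27; 2/27 563/27]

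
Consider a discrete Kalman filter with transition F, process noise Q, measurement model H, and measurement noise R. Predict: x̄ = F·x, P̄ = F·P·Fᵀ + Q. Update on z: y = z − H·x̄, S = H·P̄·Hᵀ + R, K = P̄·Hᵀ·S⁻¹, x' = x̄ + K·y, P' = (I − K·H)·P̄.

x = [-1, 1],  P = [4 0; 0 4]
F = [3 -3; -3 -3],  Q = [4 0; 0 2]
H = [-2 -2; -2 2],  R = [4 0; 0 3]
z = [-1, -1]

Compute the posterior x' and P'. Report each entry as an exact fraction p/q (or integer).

x' = [42132/91037, -481/91037]
P' = [39596/91037 5624/91037; 5624/91037 39590/91037]

x̄ = F·x = [-6, 0]
P̄ = F·P·Fᵀ + Q = [76 0; 0 74]
y = z − H·x̄ = [-13, -13]
S = H·P̄·Hᵀ + R = [604 8; 8 603]
K = P̄·Hᵀ·S⁻¹ = [-22610/91037 -22648/91037; -22607/91037 22644/91037]
x' = x̄ + K·y = [42132/91037, -481/91037]
P' = (I − K·H)·P̄ = [39596/91037 5624/91037; 5624/91037 39590/91037]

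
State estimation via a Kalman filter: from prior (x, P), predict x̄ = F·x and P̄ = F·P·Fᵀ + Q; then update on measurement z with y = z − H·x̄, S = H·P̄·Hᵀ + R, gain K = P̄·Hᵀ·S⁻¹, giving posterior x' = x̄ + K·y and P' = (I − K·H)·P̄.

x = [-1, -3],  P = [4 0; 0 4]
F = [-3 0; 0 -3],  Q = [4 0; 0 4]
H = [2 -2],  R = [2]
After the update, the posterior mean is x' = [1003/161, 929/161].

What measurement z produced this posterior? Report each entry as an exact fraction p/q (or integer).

z = [1]

x̄ = F·x = [3, 9]
P̄ = F·P·Fᵀ + Q = [40 0; 0 40]
S = H·P̄·Hᵀ + R = [322]
K = P̄·Hᵀ·S⁻¹ = [40/161; -40/161]
x' − x̄ = [520/161, -520/161] = K·y
y = (KᵀK)⁻¹·Kᵀ·(x' − x̄) = [13]
z = y + H·x̄ = [13] + [-12] = [1]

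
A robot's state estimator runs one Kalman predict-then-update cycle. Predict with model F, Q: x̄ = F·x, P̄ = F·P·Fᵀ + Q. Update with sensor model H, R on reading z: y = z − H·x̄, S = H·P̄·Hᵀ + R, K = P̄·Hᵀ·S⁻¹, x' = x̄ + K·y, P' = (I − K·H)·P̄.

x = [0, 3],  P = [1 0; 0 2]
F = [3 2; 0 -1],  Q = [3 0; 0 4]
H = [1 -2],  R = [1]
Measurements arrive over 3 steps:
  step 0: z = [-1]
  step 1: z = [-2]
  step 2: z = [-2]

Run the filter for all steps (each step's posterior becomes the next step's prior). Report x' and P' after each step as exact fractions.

step 0: x̄ = F·x = [6, -3]
step 0: P̄ = F·P·Fᵀ + Q = [20 -4; -4 6]
step 0: y = z − H·x̄ = [-13]
step 0: S = H·P̄·Hᵀ + R = [61]
step 0: K = P̄·Hᵀ·S⁻¹ = [28/61; -16/61]
step 0: x' = x̄ + K·y = [2/61, 25/61]
step 0: P' = (I − K·H)·P̄ = [436/61 204/61; 204/61 110/61]
step 1: x̄ = F·x = [56/61, -25/61]
step 1: P̄ = F·P·Fᵀ + Q = [6995/61 -832/61; -832/61 354/61]
step 1: y = z − H·x̄ = [-228/61]
step 1: S = H·P̄·Hᵀ + R = [11800/61]
step 1: K = P̄·Hᵀ·S⁻¹ = [8659/11800; -77/590]
step 1: x' = x̄ + K·y = [-5383/2950, 23/295]
step 1: P' = (I − K·H)·P̄ = [123979/11800 2883/590; 2883/590 148/59]
step 2: x̄ = F·x = [-15689/2950, -23/295]
step 2: P̄ = F·P·Fᵀ + Q = [1961531/11800 -11609/590; -11609/590 384/59]
step 2: y = z − H·x̄ = [9329/2950]
step 2: S = H·P̄·Hᵀ + R = [3209251/11800]
step 2: K = P̄·Hᵀ·S⁻¹ = [2425891/3209251; -385780/3209251]
step 2: x' = x̄ + K·y = [-9396204/3209251, -1470193/3209251]
step 2: P' = (I − K·H)·P̄ = [34754083/3209251 16164096/3209251; 16164096/3209251 8274938/3209251]

step 0: x' = [2/61, 25/61], P' = [436/61 204/61; 204/61 110/61]
step 1: x' = [-5383/2950, 23/295], P' = [123979/11800 2883/590; 2883/590 148/59]
step 2: x' = [-9396204/3209251, -1470193/3209251], P' = [34754083/3209251 16164096/3209251; 16164096/3209251 8274938/3209251]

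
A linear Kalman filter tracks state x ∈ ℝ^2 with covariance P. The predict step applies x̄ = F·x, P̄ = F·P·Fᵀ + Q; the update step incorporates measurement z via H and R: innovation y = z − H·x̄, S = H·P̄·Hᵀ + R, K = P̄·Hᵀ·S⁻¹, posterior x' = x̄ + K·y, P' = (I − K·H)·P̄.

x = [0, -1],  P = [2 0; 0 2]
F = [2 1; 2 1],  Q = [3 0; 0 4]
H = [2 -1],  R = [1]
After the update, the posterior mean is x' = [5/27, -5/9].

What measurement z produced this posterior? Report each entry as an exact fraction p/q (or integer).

z = [1]

x̄ = F·x = [-1, -1]
P̄ = F·P·Fᵀ + Q = [13 10; 10 14]
S = H·P̄·Hᵀ + R = [27]
K = P̄·Hᵀ·S⁻¹ = [16/27; 2/9]
x' − x̄ = [32/27, 4/9] = K·y
y = (KᵀK)⁻¹·Kᵀ·(x' − x̄) = [2]
z = y + H·x̄ = [2] + [-1] = [1]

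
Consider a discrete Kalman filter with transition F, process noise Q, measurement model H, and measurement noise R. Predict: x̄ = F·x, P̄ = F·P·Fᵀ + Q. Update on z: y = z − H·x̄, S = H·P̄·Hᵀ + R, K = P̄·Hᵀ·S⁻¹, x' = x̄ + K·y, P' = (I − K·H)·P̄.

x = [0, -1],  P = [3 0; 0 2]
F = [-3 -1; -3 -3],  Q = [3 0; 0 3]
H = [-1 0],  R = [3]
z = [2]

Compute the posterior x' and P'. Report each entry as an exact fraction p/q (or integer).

x̄ = F·x = [1, 3]
P̄ = F·P·Fᵀ + Q = [32 33; 33 48]
y = z − H·x̄ = [3]
S = H·P̄·Hᵀ + R = [35]
K = P̄·Hᵀ·S⁻¹ = [-32/35; -33/35]
x' = x̄ + K·y = [-61/35, 6/35]
P' = (I − K·H)·P̄ = [96/35 99/35; 99/35 591/35]

x' = [-61/35, 6/35]
P' = [96/35 99/35; 99/35 591/35]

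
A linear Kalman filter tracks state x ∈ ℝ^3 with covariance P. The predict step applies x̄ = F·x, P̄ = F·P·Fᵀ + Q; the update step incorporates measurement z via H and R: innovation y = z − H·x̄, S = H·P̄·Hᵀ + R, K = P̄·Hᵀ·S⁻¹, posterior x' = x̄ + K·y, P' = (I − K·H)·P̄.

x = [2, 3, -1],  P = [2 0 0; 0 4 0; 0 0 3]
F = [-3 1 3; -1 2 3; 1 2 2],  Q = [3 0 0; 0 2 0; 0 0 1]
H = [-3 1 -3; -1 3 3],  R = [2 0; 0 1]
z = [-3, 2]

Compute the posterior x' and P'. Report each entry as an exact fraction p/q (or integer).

x' = [-74185/98627, -90881/98627, 135365/98627]
P' = [660885/197254 307637/98627 -404693/197254; 307637/98627 303093/98627 -197274/98627; -404693/197254 -197274/98627 271703/197254]

x̄ = F·x = [-6, 1, 6]
P̄ = F·P·Fᵀ + Q = [52 41 20; 41 47 32; 20 32 31]
y = z − H·x̄ = [-4, -25]
S = H·P̄·Hᵀ + R = [718 -704; -704 965]
K = P̄·Hᵀ·S⁻¹ = [-76651/197254 -14571/98627; -13998/98627 9820/98627; 2211/197254 18079/98627]
x' = x̄ + K·y = [-74185/98627, -90881/98627, 135365/98627]
P' = (I − K·H)·P̄ = [660885/197254 307637/98627 -404693/197254; 307637/98627 303093/98627 -197274/98627; -404693/197254 -197274/98627 271703/197254]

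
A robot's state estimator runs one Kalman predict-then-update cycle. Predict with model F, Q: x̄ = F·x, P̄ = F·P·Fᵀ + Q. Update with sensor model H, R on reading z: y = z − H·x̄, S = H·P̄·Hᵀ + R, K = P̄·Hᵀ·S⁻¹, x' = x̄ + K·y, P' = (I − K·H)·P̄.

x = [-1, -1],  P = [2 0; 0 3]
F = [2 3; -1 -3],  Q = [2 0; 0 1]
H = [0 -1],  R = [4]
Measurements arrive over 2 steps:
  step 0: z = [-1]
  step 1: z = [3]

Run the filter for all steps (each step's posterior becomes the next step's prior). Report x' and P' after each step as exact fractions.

step 0: x̄ = F·x = [-5, 4]
step 0: P̄ = F·P·Fᵀ + Q = [37 -31; -31 30]
step 0: y = z − H·x̄ = [3]
step 0: S = H·P̄·Hᵀ + R = [34]
step 0: K = P̄·Hᵀ·S⁻¹ = [31/34; -15/17]
step 0: x' = x̄ + K·y = [-77/34, 23/17]
step 0: P' = (I − K·H)·P̄ = [297/34 -62/17; -62/17 60/17]
step 1: x̄ = F·x = [-8/17, -61/34]
step 1: P̄ = F·P·Fᵀ + Q = [424/17 -279/17; -279/17 667/34]
step 1: y = z − H·x̄ = [41/34]
step 1: S = H·P̄·Hᵀ + R = [803/34]
step 1: K = P̄·Hᵀ·S⁻¹ = [558/803; -667/803]
step 1: x' = x̄ + K·y = [295/803, -2245/803]
step 1: P' = (I − K·H)·P̄ = [10870/803 -2232/803; -2232/803 2668/803]

step 0: x' = [-77/34, 23/17], P' = [297/34 -62/17; -62/17 60/17]
step 1: x' = [295/803, -2245/803], P' = [10870/803 -2232/803; -2232/803 2668/803]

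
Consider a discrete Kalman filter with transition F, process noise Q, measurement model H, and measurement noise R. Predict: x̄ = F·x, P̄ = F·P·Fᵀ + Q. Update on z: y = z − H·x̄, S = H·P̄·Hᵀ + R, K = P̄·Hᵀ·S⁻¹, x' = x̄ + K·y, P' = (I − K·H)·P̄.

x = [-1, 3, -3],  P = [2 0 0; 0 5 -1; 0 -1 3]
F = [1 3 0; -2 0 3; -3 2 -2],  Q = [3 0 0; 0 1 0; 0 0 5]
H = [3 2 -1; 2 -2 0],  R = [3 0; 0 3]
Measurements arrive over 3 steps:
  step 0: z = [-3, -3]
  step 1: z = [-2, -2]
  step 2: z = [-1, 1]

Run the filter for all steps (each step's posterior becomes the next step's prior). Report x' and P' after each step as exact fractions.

step 0: x' = [10332/19771, 37650/19771, 167160/19771], P' = [84729/39542 141213/79084 745731/79084; 141213/79084 343725/158168 1445031/158168; 745731/79084 1445031/158168 7385085/158168]
step 1: x' = [6370704522/47508751123, 58217502844/47508751123, 231024352060/47508751123], P' = [30366577350/47508751123 14395982481/47508751123 96550745877/47508751123; 14395982481/47508751123 32449347633/47508751123 83593005486/47508751123; 96550745877/47508751123 83593005486/47508751123 479433219585/47508751123]
step 2: x' = [2453990271966027/3118964232781346, 645084268096246/1559482116390673, 6433875555328713/1559482116390673], P' = [1960204150952691/3118964232781346 455251951702821/1559482116390673 3086487359865672/1559482116390673; 455251951702821/1559482116390673 1047022338079356/1559482116390673 2659780088044671/1559482116390673; 3086487359865672/1559482116390673 2659780088044671/1559482116390673 15326255325983085/1559482116390673]

step 0: x̄ = F·x = [8, -7, 15]
step 0: P̄ = F·P·Fᵀ + Q = [50 -13 30; -13 36 -12; 30 -12 63]
step 0: y = z − H·x̄ = [2, -33]
step 0: S = H·P̄·Hᵀ + R = [372 98; 98 451]
step 0: K = P̄·Hᵀ·S⁻¹ = [15023/79084 9415/39542; 29899/158168 -20433/79084; -6879/158168 15477/79084]
step 0: x' = x̄ + K·y = [10332/19771, 37650/19771, 167160/19771]
step 0: P' = (I − K·H)·P̄ = [84729/39542 141213/79084 745731/79084; 141213/79084 343725/158168 1445031/158168; 745731/79084 1445031/158168 7385085/158168]
step 1: x̄ = F·x = [123282/19771, 480816/19771, -290016/19771]
step 1: P̄ = F·P·Fᵀ + Q = [5601501/158168 15107277/158168 -6292245/79084; 15107277/158168 50082053/158168 -21096921/79084; -6292245/79084 -21096921/79084 9426127/39542]
step 1: y = z − H·x̄ = [-97708/1163, 675526/19771]
step 1: S = H·P̄·Hᵀ + R = [42028845/9304 -1883474/1163; -1883474/1163 12793813/19771]
step 1: K = P̄·Hᵀ·S⁻¹ = [7780317045/47508751123 626297838/2794632419; 8164545741/47508751123 -707975104/2794632419; -7531656994/47508751123 508146682/2794632419]
step 1: x' = x̄ + K·y = [6370704522/47508751123, 58217502844/47508751123, 231024352060/47508751123]
step 1: P' = (I − K·H)·P̄ = [30366577350/47508751123 14395982481/47508751123 96550745877/47508751123; 14395982481/47508751123 32449347633/47508751123 83593005486/47508751123; 96550745877/47508751123 83593005486/47508751123 479433219585/47508751123]
step 2: x̄ = F·x = [181023213054/47508751123, 680331647136/47508751123, -364725811998/47508751123]
step 2: P̄ = F·P·Fᵀ + Q = [551312854302/47508751123 894880237419/47508751123 -691835048289/47508751123; 894880237419/47508751123 3325265086264/47508751123 -2733179479803/47508751123; -691835048289/47508751123 -2733179479803/47508751123 2875486337501/47508751123]
step 2: y = z − H·x̄ = [-2315967496555/47508751123, 1046125619287/47508751123]
step 2: S = H·P̄·Hᵀ + R = [47103179682618/47508751123 -15865632557110/47508751123; -15865632557110/47508751123 8489796116281/47508751123]
step 2: K = P̄·Hᵀ·S⁻¹ = [509548513312671/3118964232781346 349900082515683/1559482116390673; 266673481074168/1559482116390673 -394513590917690/1559482116390673; -249077690098909/1559482116390673 284471514547334/1559482116390673]
step 2: x' = x̄ + K·y = [2453990271966027/3118964232781346, 645084268096246/1559482116390673, 6433875555328713/1559482116390673]
step 2: P' = (I − K·H)·P̄ = [1960204150952691/3118964232781346 455251951702821/1559482116390673 3086487359865672/1559482116390673; 455251951702821/1559482116390673 1047022338079356/1559482116390673 2659780088044671/1559482116390673; 3086487359865672/1559482116390673 2659780088044671/1559482116390673 15326255325983085/1559482116390673]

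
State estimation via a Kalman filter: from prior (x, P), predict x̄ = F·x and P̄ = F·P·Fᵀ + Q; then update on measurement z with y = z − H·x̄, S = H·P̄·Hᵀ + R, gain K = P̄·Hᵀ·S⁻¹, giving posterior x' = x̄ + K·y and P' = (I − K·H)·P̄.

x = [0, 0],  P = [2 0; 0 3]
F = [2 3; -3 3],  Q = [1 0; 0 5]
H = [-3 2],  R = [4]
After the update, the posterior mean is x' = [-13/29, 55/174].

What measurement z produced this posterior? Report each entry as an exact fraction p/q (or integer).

z = [2]

x̄ = F·x = [0, 0]
P̄ = F·P·Fᵀ + Q = [36 15; 15 50]
S = H·P̄·Hᵀ + R = [348]
K = P̄·Hᵀ·S⁻¹ = [-13/58; 55/348]
x' − x̄ = [-13/29, 55/174] = K·y
y = (KᵀK)⁻¹·Kᵀ·(x' − x̄) = [2]
z = y + H·x̄ = [2] + [0] = [2]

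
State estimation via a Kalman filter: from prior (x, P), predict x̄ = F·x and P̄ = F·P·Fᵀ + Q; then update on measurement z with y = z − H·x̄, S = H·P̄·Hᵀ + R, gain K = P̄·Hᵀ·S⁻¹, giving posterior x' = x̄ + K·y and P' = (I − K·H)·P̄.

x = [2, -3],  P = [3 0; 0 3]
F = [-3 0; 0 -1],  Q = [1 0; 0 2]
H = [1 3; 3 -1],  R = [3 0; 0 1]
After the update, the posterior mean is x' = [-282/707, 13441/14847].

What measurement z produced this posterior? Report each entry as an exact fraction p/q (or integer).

x̄ = F·x = [-6, 3]
P̄ = F·P·Fᵀ + Q = [28 0; 0 5]
S = H·P̄·Hᵀ + R = [76 69; 69 258]
K = P̄·Hᵀ·S⁻¹ = [68/707 212/707; 1405/4949 -1415/14847]
x' − x̄ = [3960/707, -31100/14847] = K·y
y = (KᵀK)⁻¹·Kᵀ·(x' − x̄) = [-1, 19]
z = y + H·x̄ = [-1, 19] + [3, -21] = [2, -2]

z = [2, -2]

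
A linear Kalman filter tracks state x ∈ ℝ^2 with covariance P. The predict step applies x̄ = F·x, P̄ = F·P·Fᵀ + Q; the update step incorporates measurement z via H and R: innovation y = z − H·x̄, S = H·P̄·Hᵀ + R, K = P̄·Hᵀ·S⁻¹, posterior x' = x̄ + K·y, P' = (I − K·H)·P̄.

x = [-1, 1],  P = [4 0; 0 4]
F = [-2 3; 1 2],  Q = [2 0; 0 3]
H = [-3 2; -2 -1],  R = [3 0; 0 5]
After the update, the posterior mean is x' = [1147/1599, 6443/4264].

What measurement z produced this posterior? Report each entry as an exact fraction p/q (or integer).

z = [1, -3]

x̄ = F·x = [5, 1]
P̄ = F·P·Fᵀ + Q = [54 16; 16 23]
S = H·P̄·Hᵀ + R = [389 262; 262 308]
K = P̄·Hᵀ·S⁻¹ = [-236/1599 -443/1599; 2299/8528 -6957/17056]
x' − x̄ = [-6848/1599, 2179/4264] = K·y
y = (KᵀK)⁻¹·Kᵀ·(x' − x̄) = [14, 8]
z = y + H·x̄ = [14, 8] + [-13, -11] = [1, -3]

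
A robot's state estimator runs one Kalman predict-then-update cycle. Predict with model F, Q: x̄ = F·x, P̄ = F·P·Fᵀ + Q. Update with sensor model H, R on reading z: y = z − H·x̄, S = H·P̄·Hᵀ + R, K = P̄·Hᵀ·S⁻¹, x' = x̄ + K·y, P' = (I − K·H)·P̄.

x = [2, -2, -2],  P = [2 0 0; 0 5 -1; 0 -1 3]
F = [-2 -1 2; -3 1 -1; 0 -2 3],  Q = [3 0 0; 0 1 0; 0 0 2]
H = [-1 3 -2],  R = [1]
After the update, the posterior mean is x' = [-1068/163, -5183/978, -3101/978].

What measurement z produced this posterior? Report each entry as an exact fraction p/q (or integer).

x̄ = F·x = [-6, -6, -2]
P̄ = F·P·Fᵀ + Q = [32 -2 35; -2 29 -24; 35 -24 61]
S = H·P̄·Hᵀ + R = [978]
K = P̄·Hᵀ·S⁻¹ = [-18/163; 137/978; -229/978]
x' − x̄ = [-90/163, 685/978, -1145/978] = K·y
y = (KᵀK)⁻¹·Kᵀ·(x' − x̄) = [5]
z = y + H·x̄ = [5] + [-8] = [-3]

z = [-3]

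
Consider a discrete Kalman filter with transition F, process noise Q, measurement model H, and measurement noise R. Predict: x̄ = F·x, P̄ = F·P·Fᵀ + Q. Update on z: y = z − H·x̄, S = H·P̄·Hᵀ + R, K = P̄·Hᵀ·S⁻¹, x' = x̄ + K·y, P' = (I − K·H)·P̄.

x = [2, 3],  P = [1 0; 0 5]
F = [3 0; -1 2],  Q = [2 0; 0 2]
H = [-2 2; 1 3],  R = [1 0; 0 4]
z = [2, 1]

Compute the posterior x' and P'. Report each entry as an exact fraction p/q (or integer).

x̄ = F·x = [6, 4]
P̄ = F·P·Fᵀ + Q = [11 -3; -3 23]
y = z − H·x̄ = [6, -17]
S = H·P̄·Hᵀ + R = [161 128; 128 204]
K = P̄·Hᵀ·S⁻¹ = [-1492/4115 1953/8230; 108/823 397/1646]
x' = x̄ + K·y = [-345/1646, 1131/1646]
P' = (I − K·H)·P̄ = [1536/4115 158/823; 158/823 212/823]

x' = [-345/1646, 1131/1646]
P' = [1536/4115 158/823; 158/823 212/823]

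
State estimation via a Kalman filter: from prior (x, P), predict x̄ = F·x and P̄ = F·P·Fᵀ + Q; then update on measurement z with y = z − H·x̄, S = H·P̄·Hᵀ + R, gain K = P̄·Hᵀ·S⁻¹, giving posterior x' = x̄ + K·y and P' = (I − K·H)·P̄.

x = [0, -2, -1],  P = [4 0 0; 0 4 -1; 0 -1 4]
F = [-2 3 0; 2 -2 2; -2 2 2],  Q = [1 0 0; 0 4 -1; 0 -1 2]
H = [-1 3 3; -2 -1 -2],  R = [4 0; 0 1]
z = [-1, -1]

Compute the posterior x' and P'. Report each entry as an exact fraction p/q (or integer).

x' = [9419/41920, -42831/41920, 7979/10480]
P' = [182019/335360 247129/335360 -63661/83840; 247129/335360 950779/335360 -188471/83840; -63661/83840 -188471/83840 42499/20960]

x̄ = F·x = [-6, 2, -6]
P̄ = F·P·Fᵀ + Q = [53 -46 34; -46 60 -17; 34 -17 42]
y = z − H·x̄ = [5, -23]
S = H·P̄·Hᵀ + R = [741 -79; -79 461]
K = P̄·Hᵀ·S⁻¹ = [-51141/335360 -101879/335360; 85889/335360 62731/335360; 2059/83840 -24199/83840]
x' = x̄ + K·y = [9419/41920, -42831/41920, 7979/10480]
P' = (I − K·H)·P̄ = [182019/335360 247129/335360 -63661/83840; 247129/335360 950779/335360 -188471/83840; -63661/83840 -188471/83840 42499/20960]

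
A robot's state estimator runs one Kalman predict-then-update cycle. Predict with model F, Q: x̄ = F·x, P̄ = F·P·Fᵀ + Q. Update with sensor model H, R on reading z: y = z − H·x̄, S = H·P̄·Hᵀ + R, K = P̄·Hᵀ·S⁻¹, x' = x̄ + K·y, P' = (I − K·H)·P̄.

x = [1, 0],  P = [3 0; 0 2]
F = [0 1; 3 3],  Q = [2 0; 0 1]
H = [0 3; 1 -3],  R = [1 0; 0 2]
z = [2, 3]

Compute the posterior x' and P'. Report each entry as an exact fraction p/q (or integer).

x' = [130/53, 21/53]
P' = [1001/636 19/106; 19/106 5/53]

x̄ = F·x = [0, 3]
P̄ = F·P·Fᵀ + Q = [4 6; 6 46]
y = z − H·x̄ = [-7, 12]
S = H·P̄·Hᵀ + R = [415 -396; -396 384]
K = P̄·Hᵀ·S⁻¹ = [57/106 659/1272; 15/53 -11/212]
x' = x̄ + K·y = [130/53, 21/53]
P' = (I − K·H)·P̄ = [1001/636 19/106; 19/106 5/53]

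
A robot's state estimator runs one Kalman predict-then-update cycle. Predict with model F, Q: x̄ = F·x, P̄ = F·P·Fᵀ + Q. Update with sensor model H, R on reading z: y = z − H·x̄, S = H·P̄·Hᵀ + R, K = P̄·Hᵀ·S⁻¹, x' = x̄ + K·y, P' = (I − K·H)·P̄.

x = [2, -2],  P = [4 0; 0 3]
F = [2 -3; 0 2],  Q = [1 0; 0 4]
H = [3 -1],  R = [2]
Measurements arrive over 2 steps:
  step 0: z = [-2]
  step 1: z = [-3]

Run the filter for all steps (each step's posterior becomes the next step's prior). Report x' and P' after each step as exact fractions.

step 0: x̄ = F·x = [10, -4]
step 0: P̄ = F·P·Fᵀ + Q = [44 -18; -18 16]
step 0: y = z − H·x̄ = [-36]
step 0: S = H·P̄·Hᵀ + R = [522]
step 0: K = P̄·Hᵀ·S⁻¹ = [25/87; -35/261]
step 0: x' = x̄ + K·y = [-10/29, 24/29]
step 0: P' = (I − K·H)·P̄ = [26/29 184/87; 184/87 1726/261]
step 1: x̄ = F·x = [-92/29, 48/29]
step 1: P̄ = F·P·Fᵀ + Q = [1123/29 -2716/87; -2716/87 7948/261]
step 1: y = z − H·x̄ = [237/29]
step 1: S = H·P̄·Hᵀ + R = [148321/261]
step 1: K = P̄·Hᵀ·S⁻¹ = [38469/148321; -32392/148321]
step 1: x' = x̄ + K·y = [-156151/148321, -19224/148321]
step 1: P' = (I − K·H)·P̄ = [73626/148321 143940/148321; 143940/148321 496604/148321]

step 0: x' = [-10/29, 24/29], P' = [26/29 184/87; 184/87 1726/261]
step 1: x' = [-156151/148321, -19224/148321], P' = [73626/148321 143940/148321; 143940/148321 496604/148321]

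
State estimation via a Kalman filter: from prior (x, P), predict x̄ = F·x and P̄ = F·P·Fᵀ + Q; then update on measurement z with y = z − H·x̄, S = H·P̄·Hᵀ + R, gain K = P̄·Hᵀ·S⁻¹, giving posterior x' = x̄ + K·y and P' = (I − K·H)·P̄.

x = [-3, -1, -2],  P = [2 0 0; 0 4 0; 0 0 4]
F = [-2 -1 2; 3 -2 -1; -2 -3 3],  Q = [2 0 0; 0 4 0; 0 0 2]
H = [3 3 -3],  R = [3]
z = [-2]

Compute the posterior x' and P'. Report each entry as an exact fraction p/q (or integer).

x' = [43/127, -245/127, -113/127]
P' = [1782/127 816/127 2624/127; 816/127 2634/127 3420/127; 2624/127 3420/127 6082/127]

x̄ = F·x = [3, -5, 3]
P̄ = F·P·Fᵀ + Q = [30 -12 44; -12 42 0; 44 0 82]
y = z − H·x̄ = [13]
S = H·P̄·Hᵀ + R = [381]
K = P̄·Hᵀ·S⁻¹ = [-26/127; 30/127; -38/127]
x' = x̄ + K·y = [43/127, -245/127, -113/127]
P' = (I − K·H)·P̄ = [1782/127 816/127 2624/127; 816/127 2634/127 3420/127; 2624/127 3420/127 6082/127]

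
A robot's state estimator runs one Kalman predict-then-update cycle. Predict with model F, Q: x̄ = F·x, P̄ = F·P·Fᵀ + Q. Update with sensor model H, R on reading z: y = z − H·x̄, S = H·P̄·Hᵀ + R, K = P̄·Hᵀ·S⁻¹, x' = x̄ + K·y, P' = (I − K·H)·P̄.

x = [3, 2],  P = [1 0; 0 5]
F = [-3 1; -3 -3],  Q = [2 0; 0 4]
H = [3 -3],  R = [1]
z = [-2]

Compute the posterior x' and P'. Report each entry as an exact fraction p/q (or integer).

x̄ = F·x = [-7, -15]
P̄ = F·P·Fᵀ + Q = [16 -6; -6 58]
y = z − H·x̄ = [-26]
S = H·P̄·Hᵀ + R = [775]
K = P̄·Hᵀ·S⁻¹ = [66/775; -192/775]
x' = x̄ + K·y = [-7141/775, -6633/775]
P' = (I − K·H)·P̄ = [8044/775 8022/775; 8022/775 8086/775]

x' = [-7141/775, -6633/775]
P' = [8044/775 8022/775; 8022/775 8086/775]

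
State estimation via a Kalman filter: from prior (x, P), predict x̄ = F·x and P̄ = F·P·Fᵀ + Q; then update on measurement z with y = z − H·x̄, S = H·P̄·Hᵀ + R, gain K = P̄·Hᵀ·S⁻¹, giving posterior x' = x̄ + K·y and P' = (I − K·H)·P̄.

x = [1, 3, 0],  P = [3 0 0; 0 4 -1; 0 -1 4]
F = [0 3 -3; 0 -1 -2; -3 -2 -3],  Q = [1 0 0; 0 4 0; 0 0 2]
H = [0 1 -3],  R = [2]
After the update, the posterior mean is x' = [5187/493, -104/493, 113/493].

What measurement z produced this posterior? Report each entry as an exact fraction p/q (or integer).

x̄ = F·x = [9, -3, -9]
P̄ = F·P·Fᵀ + Q = [91 15 15; 15 20 25; 15 25 69]
S = H·P̄·Hᵀ + R = [493]
K = P̄·Hᵀ·S⁻¹ = [-30/493; -55/493; -182/493]
x' − x̄ = [750/493, 1375/493, 4550/493] = K·y
y = (KᵀK)⁻¹·Kᵀ·(x' − x̄) = [-25]
z = y + H·x̄ = [-25] + [24] = [-1]

z = [-1]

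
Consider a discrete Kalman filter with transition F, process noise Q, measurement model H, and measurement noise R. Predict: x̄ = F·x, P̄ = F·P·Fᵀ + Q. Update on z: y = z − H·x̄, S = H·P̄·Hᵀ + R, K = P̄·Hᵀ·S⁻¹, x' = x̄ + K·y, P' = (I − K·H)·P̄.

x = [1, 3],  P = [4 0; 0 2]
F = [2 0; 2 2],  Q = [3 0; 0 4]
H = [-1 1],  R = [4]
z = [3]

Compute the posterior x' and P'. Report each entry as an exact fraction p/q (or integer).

x̄ = F·x = [2, 8]
P̄ = F·P·Fᵀ + Q = [19 16; 16 28]
y = z − H·x̄ = [-3]
S = H·P̄·Hᵀ + R = [19]
K = P̄·Hᵀ·S⁻¹ = [-3/19; 12/19]
x' = x̄ + K·y = [47/19, 116/19]
P' = (I − K·H)·P̄ = [352/19 340/19; 340/19 388/19]

x' = [47/19, 116/19]
P' = [352/19 340/19; 340/19 388/19]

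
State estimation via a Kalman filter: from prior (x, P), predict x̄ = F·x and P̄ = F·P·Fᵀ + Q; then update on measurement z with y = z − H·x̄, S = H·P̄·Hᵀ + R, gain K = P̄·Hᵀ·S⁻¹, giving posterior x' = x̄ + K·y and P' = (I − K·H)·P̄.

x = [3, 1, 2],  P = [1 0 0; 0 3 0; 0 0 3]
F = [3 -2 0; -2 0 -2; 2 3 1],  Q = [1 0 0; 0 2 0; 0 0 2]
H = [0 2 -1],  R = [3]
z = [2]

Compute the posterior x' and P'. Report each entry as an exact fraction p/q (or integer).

x' = [7, 8/151, -187/151]
P' = [22 -6 -12; -6 602/151 1066/151; -12 1066/151 2300/151]

x̄ = F·x = [7, -10, 11]
P̄ = F·P·Fᵀ + Q = [22 -6 -12; -6 18 -10; -12 -10 36]
y = z − H·x̄ = [33]
S = H·P̄·Hᵀ + R = [151]
K = P̄·Hᵀ·S⁻¹ = [0; 46/151; -56/151]
x' = x̄ + K·y = [7, 8/151, -187/151]
P' = (I − K·H)·P̄ = [22 -6 -12; -6 602/151 1066/151; -12 1066/151 2300/151]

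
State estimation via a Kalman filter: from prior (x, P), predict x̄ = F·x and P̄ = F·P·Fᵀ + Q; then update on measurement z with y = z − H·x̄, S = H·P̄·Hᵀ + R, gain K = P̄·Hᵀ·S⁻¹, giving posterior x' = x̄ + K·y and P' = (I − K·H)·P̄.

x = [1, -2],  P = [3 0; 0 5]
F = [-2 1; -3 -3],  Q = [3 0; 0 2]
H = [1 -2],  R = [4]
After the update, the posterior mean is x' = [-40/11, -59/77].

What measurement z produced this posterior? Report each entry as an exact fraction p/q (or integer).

x̄ = F·x = [-4, 3]
P̄ = F·P·Fᵀ + Q = [20 3; 3 74]
S = H·P̄·Hᵀ + R = [308]
K = P̄·Hᵀ·S⁻¹ = [1/22; -145/308]
x' − x̄ = [4/11, -290/77] = K·y
y = (KᵀK)⁻¹·Kᵀ·(x' − x̄) = [8]
z = y + H·x̄ = [8] + [-10] = [-2]

z = [-2]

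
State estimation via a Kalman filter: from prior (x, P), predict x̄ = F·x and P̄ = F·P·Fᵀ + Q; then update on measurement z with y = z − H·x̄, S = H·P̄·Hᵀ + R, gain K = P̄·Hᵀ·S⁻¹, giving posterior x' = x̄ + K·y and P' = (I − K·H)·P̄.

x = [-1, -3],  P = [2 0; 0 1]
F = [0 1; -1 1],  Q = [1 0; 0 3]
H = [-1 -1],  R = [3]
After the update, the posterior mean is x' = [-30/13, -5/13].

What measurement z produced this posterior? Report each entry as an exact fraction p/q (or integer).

x̄ = F·x = [-3, -2]
P̄ = F·P·Fᵀ + Q = [2 1; 1 6]
S = H·P̄·Hᵀ + R = [13]
K = P̄·Hᵀ·S⁻¹ = [-3/13; -7/13]
x' − x̄ = [9/13, 21/13] = K·y
y = (KᵀK)⁻¹·Kᵀ·(x' − x̄) = [-3]
z = y + H·x̄ = [-3] + [5] = [2]

z = [2]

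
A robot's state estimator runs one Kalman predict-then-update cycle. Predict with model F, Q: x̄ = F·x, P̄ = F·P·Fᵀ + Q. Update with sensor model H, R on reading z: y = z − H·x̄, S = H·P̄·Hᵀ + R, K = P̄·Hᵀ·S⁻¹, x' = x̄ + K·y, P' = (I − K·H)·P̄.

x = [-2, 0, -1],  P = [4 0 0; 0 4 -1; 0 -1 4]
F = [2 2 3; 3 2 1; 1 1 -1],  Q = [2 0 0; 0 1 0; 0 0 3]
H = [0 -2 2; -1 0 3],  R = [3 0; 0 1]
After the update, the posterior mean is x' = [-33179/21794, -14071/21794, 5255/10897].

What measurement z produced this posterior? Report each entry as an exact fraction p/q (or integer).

x̄ = F·x = [-7, -7, -1]
P̄ = F·P·Fᵀ + Q = [58 44 3; 44 53 17; 3 17 17]
S = H·P̄·Hᵀ + R = [147 82; 82 194]
K = P̄·Hᵀ·S⁻¹ = [-5945/10897 -479/21794; -7271/10897 6933/21794; -1968/10897 3528/10897]
x' − x̄ = [119379/21794, 138487/21794, 16152/10897] = K·y
y = (KᵀK)⁻¹·Kᵀ·(x' − x̄) = [-10, -1]
z = y + H·x̄ = [-10, -1] + [12, 4] = [2, 3]

z = [2, 3]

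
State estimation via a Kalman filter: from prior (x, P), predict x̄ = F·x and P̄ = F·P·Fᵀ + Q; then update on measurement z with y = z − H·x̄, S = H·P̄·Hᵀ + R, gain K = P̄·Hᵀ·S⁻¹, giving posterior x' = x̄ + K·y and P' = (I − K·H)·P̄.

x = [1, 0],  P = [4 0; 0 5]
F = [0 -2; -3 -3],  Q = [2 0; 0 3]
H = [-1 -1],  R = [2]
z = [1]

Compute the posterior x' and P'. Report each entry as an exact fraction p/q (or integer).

x̄ = F·x = [0, -3]
P̄ = F·P·Fᵀ + Q = [22 30; 30 84]
y = z − H·x̄ = [-2]
S = H·P̄·Hᵀ + R = [168]
K = P̄·Hᵀ·S⁻¹ = [-13/42; -19/28]
x' = x̄ + K·y = [13/21, -23/14]
P' = (I − K·H)·P̄ = [124/21 -37/7; -37/7 93/14]

x' = [13/21, -23/14]
P' = [124/21 -37/7; -37/7 93/14]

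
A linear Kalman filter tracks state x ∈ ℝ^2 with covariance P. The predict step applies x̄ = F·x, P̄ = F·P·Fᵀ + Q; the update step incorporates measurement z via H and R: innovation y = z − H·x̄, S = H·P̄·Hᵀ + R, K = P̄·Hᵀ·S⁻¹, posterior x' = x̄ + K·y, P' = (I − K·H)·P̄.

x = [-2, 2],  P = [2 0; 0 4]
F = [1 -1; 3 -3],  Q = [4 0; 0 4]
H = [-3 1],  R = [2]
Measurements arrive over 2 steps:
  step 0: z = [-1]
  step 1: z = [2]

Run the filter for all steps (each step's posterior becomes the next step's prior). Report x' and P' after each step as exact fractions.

step 0: x' = [-26/7, -254/21], P' = [46/7 134/7; 134/7 1210/21]
step 1: x' = [164/21, 76/3], P' = [556/21 552/7; 552/7 4972/21]

step 0: x̄ = F·x = [-4, -12]
step 0: P̄ = F·P·Fᵀ + Q = [10 18; 18 58]
step 0: y = z − H·x̄ = [-1]
step 0: S = H·P̄·Hᵀ + R = [42]
step 0: K = P̄·Hᵀ·S⁻¹ = [-2/7; 2/21]
step 0: x' = x̄ + K·y = [-26/7, -254/21]
step 0: P' = (I − K·H)·P̄ = [46/7 134/7; 134/7 1210/21]
step 1: x̄ = F·x = [176/21, 176/7]
step 1: P̄ = F·P·Fᵀ + Q = [628/21 544/7; 544/7 1660/7]
step 1: y = z − H·x̄ = [2]
step 1: S = H·P̄·Hᵀ + R = [42]
step 1: K = P̄·Hᵀ·S⁻¹ = [-2/7; 2/21]
step 1: x' = x̄ + K·y = [164/21, 76/3]
step 1: P' = (I − K·H)·P̄ = [556/21 552/7; 552/7 4972/21]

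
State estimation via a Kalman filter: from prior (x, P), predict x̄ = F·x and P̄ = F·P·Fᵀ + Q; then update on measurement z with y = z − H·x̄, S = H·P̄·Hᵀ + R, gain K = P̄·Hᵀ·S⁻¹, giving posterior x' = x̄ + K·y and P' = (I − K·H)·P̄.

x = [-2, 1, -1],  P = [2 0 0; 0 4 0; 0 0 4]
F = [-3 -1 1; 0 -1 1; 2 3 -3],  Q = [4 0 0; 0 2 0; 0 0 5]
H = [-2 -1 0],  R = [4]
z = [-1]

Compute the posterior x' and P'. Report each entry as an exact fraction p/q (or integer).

x' = [162/83, -231/83, 406/83]
P' = [178/83 -220/83 276/83; -220/83 492/83 -744/83; 276/83 -744/83 2447/83]

x̄ = F·x = [4, -2, 2]
P̄ = F·P·Fᵀ + Q = [30 8 -36; 8 10 -24; -36 -24 85]
y = z − H·x̄ = [5]
S = H·P̄·Hᵀ + R = [166]
K = P̄·Hᵀ·S⁻¹ = [-34/83; -13/83; 48/83]
x' = x̄ + K·y = [162/83, -231/83, 406/83]
P' = (I − K·H)·P̄ = [178/83 -220/83 276/83; -220/83 492/83 -744/83; 276/83 -744/83 2447/83]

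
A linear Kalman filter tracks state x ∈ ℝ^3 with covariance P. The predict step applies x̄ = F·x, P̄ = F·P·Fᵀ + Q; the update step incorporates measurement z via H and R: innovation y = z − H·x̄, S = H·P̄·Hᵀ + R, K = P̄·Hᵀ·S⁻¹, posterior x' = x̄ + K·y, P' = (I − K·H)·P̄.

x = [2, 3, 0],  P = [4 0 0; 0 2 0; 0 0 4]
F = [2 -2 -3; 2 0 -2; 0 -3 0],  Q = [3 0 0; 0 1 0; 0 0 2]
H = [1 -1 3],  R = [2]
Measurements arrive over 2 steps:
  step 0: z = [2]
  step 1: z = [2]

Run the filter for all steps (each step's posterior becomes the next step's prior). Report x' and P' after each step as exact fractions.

step 0: x̄ = F·x = [-2, 4, -9]
step 0: P̄ = F·P·Fᵀ + Q = [63 40 12; 40 33 0; 12 0 20]
step 0: y = z − H·x̄ = [35]
step 0: S = H·P̄·Hᵀ + R = [270]
step 0: K = P̄·Hᵀ·S⁻¹ = [59/270; 7/270; 4/15]
step 0: x' = x̄ + K·y = [305/54, 265/54, 1/3]
step 0: P' = (I − K·H)·P̄ = [13529/270 10387/270 -56/15; 10387/270 8861/270 -28/15; -56/15 -28/15 4/5]
step 1: x̄ = F·x = [13/27, 287/27, -265/18]
step 1: P̄ = F·P·Fᵀ + Q = [7633/135 10964/135 -2282/45; 10964/135 31657/135 -10891/45; -2282/45 -10891/45 8921/30]
step 1: y = z − H·x̄ = [3041/54]
step 1: S = H·P̄·Hᵀ + R = [1067789/270]
step 1: K = P̄·Hᵀ·S⁻¹ = [-47738/1067789; -237424/1067789; 292521/1067789]
step 1: x' = x̄ + K·y = [-2174236/1067789, -2020287/1067789, 753039/1067789]
step 1: P' = (I − K·H)·P̄ = [51933149/1067789 44741964/1067789 -2428887/1067789; 44741964/1067789 41614211/1067789 -1200867/1067789; -2428887/1067789 -1200867/1067789 604354/1067789]

step 0: x' = [305/54, 265/54, 1/3], P' = [13529/270 10387/270 -56/15; 10387/270 8861/270 -28/15; -56/15 -28/15 4/5]
step 1: x' = [-2174236/1067789, -2020287/1067789, 753039/1067789], P' = [51933149/1067789 44741964/1067789 -2428887/1067789; 44741964/1067789 41614211/1067789 -1200867/1067789; -2428887/1067789 -1200867/1067789 604354/1067789]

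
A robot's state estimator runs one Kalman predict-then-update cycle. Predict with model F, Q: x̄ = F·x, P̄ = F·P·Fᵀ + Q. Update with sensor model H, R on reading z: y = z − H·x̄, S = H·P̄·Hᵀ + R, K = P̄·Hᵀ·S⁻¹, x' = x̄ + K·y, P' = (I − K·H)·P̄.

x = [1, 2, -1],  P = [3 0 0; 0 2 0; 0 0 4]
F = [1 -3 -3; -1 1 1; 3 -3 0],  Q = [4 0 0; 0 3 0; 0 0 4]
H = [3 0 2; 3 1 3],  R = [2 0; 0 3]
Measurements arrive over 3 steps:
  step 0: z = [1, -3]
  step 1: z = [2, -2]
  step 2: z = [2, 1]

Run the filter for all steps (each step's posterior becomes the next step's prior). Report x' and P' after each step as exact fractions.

step 0: x' = [3047/1750, -4983/3500, -11539/5250], P' = [2771/875 2481/1750 -3559/875; 2481/1750 11541/3500 -4149/1750; -3559/875 -4149/1750 14533/2625]
step 1: x' = [59959012/40802373, -63453110/40802373, -170653480/122407119], P' = [22371112/13600791 3576997/13600791 -80785822/40802373; 3576997/13600791 73700255/27201582 -34245454/40802373; -80785822/40802373 -34245454/40802373 328387408/122407119]
step 2: x' = [398977463981/704901037266, -1112267772821/1409802074532, 231992408587/2114703111798], P' = [181071666871/117483506211 78617996543/234967012422 -657676691455/352450518633; 78617996543/234967012422 1251135678301/469934024844 -647600029943/704901037266; -657676691455/352450518633 -647600029943/704901037266 2704342585087/1057351555899]

step 0: x̄ = F·x = [-2, 0, -3]
step 0: P̄ = F·P·Fᵀ + Q = [61 -21 27; -21 12 -15; 27 -15 49]
step 0: y = z − H·x̄ = [13, 12]
step 0: S = H·P̄·Hᵀ + R = [1071 1155; 1155 1275]
step 0: K = P̄·Hᵀ·S⁻¹ = [239/350 -107/250; -171/700 73/500; -593/1050 509/750]
step 0: x' = x̄ + K·y = [3047/1750, -4983/3500, -11539/5250]
step 0: P' = (I − K·H)·P̄ = [2771/875 2481/1750 -3559/875; 2481/1750 11541/3500 -4149/1750; -3559/875 -4149/1750 14533/2625]
step 1: x̄ = F·x = [6303/500, -56309/10500, 33231/3500]
step 1: P̄ = F·P·Fᵀ + Q = [29947/500 -13021/500 18717/500; -13021/500 163363/10500 -55917/3500; 18717/500 -55917/3500 128309/3500]
step 1: y = z − H·x̄ = [-7673/140, -660859/10500]
step 1: S = H·P̄·Hᵀ + R = [31833/28 169461/140; 169461/140 13747063/10500]
step 1: K = P̄·Hᵀ·S⁻¹ = [19884182/40802373 -373907/1511199; -36297935/81604746 987827/3022398; -35148791/122407119 1917944/4533597]
step 1: x' = x̄ + K·y = [59959012/40802373, -63453110/40802373, -170653480/122407119]
step 1: P' = (I − K·H)·P̄ = [22371112/13600791 3576997/13600791 -80785822/40802373; 3576997/13600791 73700255/27201582 -34245454/40802373; -80785822/40802373 -34245454/40802373 328387408/122407119]
step 2: x̄ = F·x = [420971822/40802373, -540889846/122407119, 13712458/1511199]
step 2: P̄ = F·P·Fᵀ + Q = [1342899539/27201582 -1603796983/81604746 36700861/1007466; -1603796983/81604746 2886912365/244814238 -45053801/3022398; 36700861/1007466 -45053801/3022398 12913787/335822]
step 2: y = z − H·x̄ = [-640594484/13600791, -6457576727/122407119]
step 2: S = H·P̄·Hᵀ + R = [3135071663/3022398 30811279637/27201582; 30811279637/27201582 306888647279/244814238]
step 2: K = P̄·Hᵀ·S⁻¹ = [314291618929/704901037266 -16700598349/78322337474; -587638090999/1409802074532 47515955297/156644674948; -510405052921/2114703111798 90558332389/234967012422]
step 2: x' = x̄ + K·y = [398977463981/704901037266, -1112267772821/1409802074532, 231992408587/2114703111798]
step 2: P' = (I − K·H)·P̄ = [181071666871/117483506211 78617996543/234967012422 -657676691455/352450518633; 78617996543/234967012422 1251135678301/469934024844 -647600029943/704901037266; -657676691455/352450518633 -647600029943/704901037266 2704342585087/1057351555899]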